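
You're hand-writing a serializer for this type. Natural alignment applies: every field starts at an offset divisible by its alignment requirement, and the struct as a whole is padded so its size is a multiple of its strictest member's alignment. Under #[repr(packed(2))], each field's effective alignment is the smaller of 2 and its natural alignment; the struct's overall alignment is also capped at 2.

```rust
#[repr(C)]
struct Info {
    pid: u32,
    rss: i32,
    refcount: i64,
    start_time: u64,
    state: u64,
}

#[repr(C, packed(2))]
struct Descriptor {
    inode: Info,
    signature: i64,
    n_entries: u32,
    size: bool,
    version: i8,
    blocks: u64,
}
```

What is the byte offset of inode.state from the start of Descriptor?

Info: 0..4  pid  (4B, 4-aligned); 4..8  rss  (4B, 4-aligned); 8..16  refcount  (8B, 8-aligned); 16..24  start_time  (8B, 8-aligned); 24..32  state  (8B, 8-aligned); sizeof = 32, alignof = 8
0..32  inode  (32B, 2-aligned)
within Info: state at 24
0 + 24 = 24

24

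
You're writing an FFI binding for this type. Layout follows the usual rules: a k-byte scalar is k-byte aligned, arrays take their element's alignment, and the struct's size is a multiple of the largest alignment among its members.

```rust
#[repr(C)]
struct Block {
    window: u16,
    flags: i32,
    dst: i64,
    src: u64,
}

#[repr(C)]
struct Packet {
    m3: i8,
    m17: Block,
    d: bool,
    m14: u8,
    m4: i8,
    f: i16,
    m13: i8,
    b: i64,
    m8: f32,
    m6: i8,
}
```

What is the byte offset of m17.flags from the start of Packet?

12

Block: 0..2  window  (2B, 2-aligned); 2..4  -- padding (2B); 4..8  flags  (4B, 4-aligned); 8..16  dst  (8B, 8-aligned); 16..24  src  (8B, 8-aligned); sizeof = 24, alignof = 8
0..1  m3  (1B, 1-aligned)
1..8  -- padding (7B)
8..32  m17  (24B, 8-aligned)
within Block: flags at 4
8 + 4 = 12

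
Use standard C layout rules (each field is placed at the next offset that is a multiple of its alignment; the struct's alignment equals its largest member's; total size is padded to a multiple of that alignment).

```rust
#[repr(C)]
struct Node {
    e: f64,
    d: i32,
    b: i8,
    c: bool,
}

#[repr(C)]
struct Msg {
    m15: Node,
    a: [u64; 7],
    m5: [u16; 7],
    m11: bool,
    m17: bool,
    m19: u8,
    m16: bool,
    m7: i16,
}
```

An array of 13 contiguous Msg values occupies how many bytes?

Node: 0..8  e  (8B, 8-aligned); 8..12  d  (4B, 4-aligned); 12..13  b  (1B, 1-aligned); 13..14  c  (1B, 1-aligned); 14..16  -- tail padding (2B); sizeof = 16, alignof = 8
0..16  m15  (16B, 8-aligned)
16..72  a  (56B, 8-aligned)
72..86  m5  (14B, 2-aligned)
86..87  m11  (1B, 1-aligned)
87..88  m17  (1B, 1-aligned)
88..89  m19  (1B, 1-aligned)
89..90  m16  (1B, 1-aligned)
90..92  m7  (2B, 2-aligned)
92..96  -- tail padding (4B)
sizeof = 96, alignof = 8
array of 13: 13 × 96 = 1248

1248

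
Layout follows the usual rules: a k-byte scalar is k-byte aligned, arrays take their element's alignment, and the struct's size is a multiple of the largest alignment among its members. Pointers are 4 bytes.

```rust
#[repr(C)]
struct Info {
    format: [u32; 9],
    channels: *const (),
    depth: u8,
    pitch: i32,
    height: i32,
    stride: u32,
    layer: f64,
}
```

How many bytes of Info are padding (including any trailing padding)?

@0: format [36B, align 4] → 36
@36: channels [4B, align 4] → 40
@40: depth [1B, align 1] → 41
+3 pad (align 4)
@44: pitch [4B, align 4] → 48
@48: height [4B, align 4] → 52
@52: stride [4B, align 4] → 56
@56: layer [8B, align 8] → 64
size 64, align 8
data bytes 61, size 64 → padding 3

3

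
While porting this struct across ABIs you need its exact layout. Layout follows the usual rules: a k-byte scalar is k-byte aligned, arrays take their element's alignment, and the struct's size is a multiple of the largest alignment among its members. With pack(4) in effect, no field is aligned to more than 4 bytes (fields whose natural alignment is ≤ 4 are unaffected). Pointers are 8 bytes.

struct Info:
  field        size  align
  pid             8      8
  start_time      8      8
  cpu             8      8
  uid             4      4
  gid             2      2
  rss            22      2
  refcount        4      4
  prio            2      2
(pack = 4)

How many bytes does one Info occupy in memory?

60

@0: pid [8B, align 4] → 8
@8: start_time [8B, align 4] → 16
@16: cpu [8B, align 4] → 24
@24: uid [4B, align 4] → 28
@28: gid [2B, align 2] → 30
@30: rss [22B, align 2] → 52
@52: refcount [4B, align 4] → 56
@56: prio [2B, align 2] → 58
+2 tail pad (align 4)
size 60, align 4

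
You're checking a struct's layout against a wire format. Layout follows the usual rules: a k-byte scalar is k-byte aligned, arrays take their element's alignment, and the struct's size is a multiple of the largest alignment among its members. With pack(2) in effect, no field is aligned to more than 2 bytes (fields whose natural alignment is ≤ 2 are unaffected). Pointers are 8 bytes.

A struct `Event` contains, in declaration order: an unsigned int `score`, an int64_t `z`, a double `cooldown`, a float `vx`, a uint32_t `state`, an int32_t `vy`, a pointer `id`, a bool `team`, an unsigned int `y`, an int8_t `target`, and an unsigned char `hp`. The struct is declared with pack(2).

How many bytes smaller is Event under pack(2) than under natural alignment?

16

natural layout:
  @0: score [4B, align 4] → 4
  +4 pad (align 8)
  @8: z [8B, align 8] → 16
  @16: cooldown [8B, align 8] → 24
  @24: vx [4B, align 4] → 28
  @28: state [4B, align 4] → 32
  @32: vy [4B, align 4] → 36
  +4 pad (align 8)
  @40: id [8B, align 8] → 48
  @48: team [1B, align 1] → 49
  +3 pad (align 4)
  @52: y [4B, align 4] → 56
  @56: target [1B, align 1] → 57
  @57: hp [1B, align 1] → 58
  +6 tail pad (align 8)
  size 64, align 8
packed(2) layout:
  @0: score [4B, align 2] → 4
  @4: z [8B, align 2] → 12
  @12: cooldown [8B, align 2] → 20
  @20: vx [4B, align 2] → 24
  @24: state [4B, align 2] → 28
  @28: vy [4B, align 2] → 32
  @32: id [8B, align 2] → 40
  @40: team [1B, align 1] → 41
  +1 pad (align 2)
  @42: y [4B, align 2] → 46
  @46: target [1B, align 1] → 47
  @47: hp [1B, align 1] → 48
  size 48, align 2
64 − 48 = 16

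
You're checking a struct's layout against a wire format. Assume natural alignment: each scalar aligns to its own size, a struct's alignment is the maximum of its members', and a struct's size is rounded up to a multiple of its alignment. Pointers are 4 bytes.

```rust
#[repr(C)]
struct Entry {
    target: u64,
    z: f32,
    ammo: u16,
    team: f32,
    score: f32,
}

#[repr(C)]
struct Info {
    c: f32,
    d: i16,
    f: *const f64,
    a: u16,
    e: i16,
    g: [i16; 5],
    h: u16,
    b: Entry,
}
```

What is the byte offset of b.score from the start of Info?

52

Entry: 0..8  target  (8B, 8-aligned); 8..12  z  (4B, 4-aligned); 12..14  ammo  (2B, 2-aligned); 14..16  -- padding (2B); 16..20  team  (4B, 4-aligned); 20..24  score  (4B, 4-aligned); sizeof = 24, alignof = 8
0..4  c  (4B, 4-aligned)
4..6  d  (2B, 2-aligned)
6..8  -- padding (2B)
8..12  f  (4B, 4-aligned)
12..14  a  (2B, 2-aligned)
14..16  e  (2B, 2-aligned)
16..26  g  (10B, 2-aligned)
26..28  h  (2B, 2-aligned)
28..32  -- padding (4B)
32..56  b  (24B, 8-aligned)
within Entry: score at 20
32 + 20 = 52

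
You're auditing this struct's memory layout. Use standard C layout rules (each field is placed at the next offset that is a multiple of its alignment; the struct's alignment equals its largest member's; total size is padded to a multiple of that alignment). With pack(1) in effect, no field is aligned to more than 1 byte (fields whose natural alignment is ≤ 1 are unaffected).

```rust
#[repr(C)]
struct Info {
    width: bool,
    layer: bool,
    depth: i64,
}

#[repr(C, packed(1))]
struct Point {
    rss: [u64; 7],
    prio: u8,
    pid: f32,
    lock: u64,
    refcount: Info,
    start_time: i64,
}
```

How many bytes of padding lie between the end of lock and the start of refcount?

0

Info: @0: width [1B, align 1] → 1; @1: layer [1B, align 1] → 2; +6 pad (align 8); @8: depth [8B, align 8] → 16; size 16, align 8
@0: rss [56B, align 1] → 56
@56: prio [1B, align 1] → 57
@57: pid [4B, align 1] → 61
@61: lock [8B, align 1] → 69
@69: refcount [16B, align 1] → 85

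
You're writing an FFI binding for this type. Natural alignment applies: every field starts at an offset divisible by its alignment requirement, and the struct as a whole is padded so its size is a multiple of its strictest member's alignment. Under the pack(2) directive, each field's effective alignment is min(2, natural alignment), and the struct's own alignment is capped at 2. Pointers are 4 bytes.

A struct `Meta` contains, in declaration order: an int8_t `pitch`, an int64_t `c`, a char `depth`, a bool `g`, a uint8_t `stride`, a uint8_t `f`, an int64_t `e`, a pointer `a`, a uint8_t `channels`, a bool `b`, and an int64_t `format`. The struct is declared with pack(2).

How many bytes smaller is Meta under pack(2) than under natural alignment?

natural layout:
  0..1  pitch  (1B, 1-aligned)
  1..8  -- padding (7B)
  8..16  c  (8B, 8-aligned)
  16..17  depth  (1B, 1-aligned)
  17..18  g  (1B, 1-aligned)
  18..19  stride  (1B, 1-aligned)
  19..20  f  (1B, 1-aligned)
  20..24  -- padding (4B)
  24..32  e  (8B, 8-aligned)
  32..36  a  (4B, 4-aligned)
  36..37  channels  (1B, 1-aligned)
  37..38  b  (1B, 1-aligned)
  38..40  -- padding (2B)
  40..48  format  (8B, 8-aligned)
  sizeof = 48, alignof = 8
packed(2) layout:
  0..1  pitch  (1B, 1-aligned)
  1..2  -- padding (1B)
  2..10  c  (8B, 2-aligned)
  10..11  depth  (1B, 1-aligned)
  11..12  g  (1B, 1-aligned)
  12..13  stride  (1B, 1-aligned)
  13..14  f  (1B, 1-aligned)
  14..22  e  (8B, 2-aligned)
  22..26  a  (4B, 2-aligned)
  26..27  channels  (1B, 1-aligned)
  27..28  b  (1B, 1-aligned)
  28..36  format  (8B, 2-aligned)
  sizeof = 36, alignof = 2
48 − 36 = 12

12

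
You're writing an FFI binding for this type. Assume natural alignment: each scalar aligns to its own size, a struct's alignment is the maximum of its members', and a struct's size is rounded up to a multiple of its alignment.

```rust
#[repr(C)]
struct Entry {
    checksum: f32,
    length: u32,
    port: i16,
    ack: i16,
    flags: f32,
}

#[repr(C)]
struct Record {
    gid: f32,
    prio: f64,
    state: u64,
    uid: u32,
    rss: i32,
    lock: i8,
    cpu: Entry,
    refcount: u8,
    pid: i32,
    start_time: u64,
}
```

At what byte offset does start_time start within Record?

Entry: checksum at 0 (size 4, align 4) → ends 4; length at 4 (size 4, align 4) → ends 8; port at 8 (size 2, align 2) → ends 10; ack at 10 (size 2, align 2) → ends 12; flags at 12 (size 4, align 4) → ends 16; total 16 bytes, alignment 4
gid at 0 (size 4, align 4) → ends 4
pad 4 to align 8 for prio
prio at 8 (size 8, align 8) → ends 16
state at 16 (size 8, align 8) → ends 24
uid at 24 (size 4, align 4) → ends 28
rss at 28 (size 4, align 4) → ends 32
lock at 32 (size 1, align 1) → ends 33
pad 3 to align 4 for cpu
cpu at 36 (size 16, align 4) → ends 52
refcount at 52 (size 1, align 1) → ends 53
pad 3 to align 4 for pid
pid at 56 (size 4, align 4) → ends 60
pad 4 to align 8 for start_time
start_time at 64 (size 8, align 8) → ends 72

64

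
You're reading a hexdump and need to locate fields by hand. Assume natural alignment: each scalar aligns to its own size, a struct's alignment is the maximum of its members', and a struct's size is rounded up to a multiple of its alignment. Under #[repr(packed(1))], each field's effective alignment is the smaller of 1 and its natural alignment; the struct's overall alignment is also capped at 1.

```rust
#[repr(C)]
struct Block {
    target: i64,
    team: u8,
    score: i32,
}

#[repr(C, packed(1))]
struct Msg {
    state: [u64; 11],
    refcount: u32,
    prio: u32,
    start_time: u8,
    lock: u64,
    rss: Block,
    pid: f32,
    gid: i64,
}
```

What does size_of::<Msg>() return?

Block: 0..8  target  (8B, 8-aligned); 8..9  team  (1B, 1-aligned); 9..12  -- padding (3B); 12..16  score  (4B, 4-aligned); sizeof = 16, alignof = 8
0..88  state  (88B, 1-aligned)
88..92  refcount  (4B, 1-aligned)
92..96  prio  (4B, 1-aligned)
96..97  start_time  (1B, 1-aligned)
97..105  lock  (8B, 1-aligned)
105..121  rss  (16B, 1-aligned)
121..125  pid  (4B, 1-aligned)
125..133  gid  (8B, 1-aligned)
sizeof = 133, alignof = 1

133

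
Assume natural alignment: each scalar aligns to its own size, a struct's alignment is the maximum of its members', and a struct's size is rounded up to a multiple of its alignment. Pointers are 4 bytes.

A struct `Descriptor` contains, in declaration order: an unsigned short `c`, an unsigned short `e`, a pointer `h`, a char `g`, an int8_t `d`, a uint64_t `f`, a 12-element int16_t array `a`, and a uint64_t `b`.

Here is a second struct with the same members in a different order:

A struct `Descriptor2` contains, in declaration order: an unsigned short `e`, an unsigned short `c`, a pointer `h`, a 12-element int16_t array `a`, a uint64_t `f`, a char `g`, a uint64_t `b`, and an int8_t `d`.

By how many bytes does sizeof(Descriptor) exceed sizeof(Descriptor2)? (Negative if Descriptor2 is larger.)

0..2  c  (2B, 2-aligned)
2..4  e  (2B, 2-aligned)
4..8  h  (4B, 4-aligned)
8..9  g  (1B, 1-aligned)
9..10  d  (1B, 1-aligned)
10..16  -- padding (6B)
16..24  f  (8B, 8-aligned)
24..48  a  (24B, 2-aligned)
48..56  b  (8B, 8-aligned)
sizeof = 56, alignof = 8
— Descriptor2 —
0..2  e  (2B, 2-aligned)
2..4  c  (2B, 2-aligned)
4..8  h  (4B, 4-aligned)
8..32  a  (24B, 2-aligned)
32..40  f  (8B, 8-aligned)
40..41  g  (1B, 1-aligned)
41..48  -- padding (7B)
48..56  b  (8B, 8-aligned)
56..57  d  (1B, 1-aligned)
57..64  -- tail padding (7B)
sizeof = 64, alignof = 8
56 − 64 = -8

-8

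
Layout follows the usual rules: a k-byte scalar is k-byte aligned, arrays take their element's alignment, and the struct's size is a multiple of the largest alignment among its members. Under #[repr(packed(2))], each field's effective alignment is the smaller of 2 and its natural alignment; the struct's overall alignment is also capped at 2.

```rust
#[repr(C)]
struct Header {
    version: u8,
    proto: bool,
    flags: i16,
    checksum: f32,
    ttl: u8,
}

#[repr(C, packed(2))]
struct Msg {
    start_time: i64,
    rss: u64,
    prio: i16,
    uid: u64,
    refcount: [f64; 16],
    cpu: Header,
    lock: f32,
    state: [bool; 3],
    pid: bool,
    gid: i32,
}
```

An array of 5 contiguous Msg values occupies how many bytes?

890

Header: 0..1  version  (1B, 1-aligned); 1..2  proto  (1B, 1-aligned); 2..4  flags  (2B, 2-aligned); 4..8  checksum  (4B, 4-aligned); 8..9  ttl  (1B, 1-aligned); 9..12  -- tail padding (3B); sizeof = 12, alignof = 4
0..8  start_time  (8B, 2-aligned)
8..16  rss  (8B, 2-aligned)
16..18  prio  (2B, 2-aligned)
18..26  uid  (8B, 2-aligned)
26..154  refcount  (128B, 2-aligned)
154..166  cpu  (12B, 2-aligned)
166..170  lock  (4B, 2-aligned)
170..173  state  (3B, 1-aligned)
173..174  pid  (1B, 1-aligned)
174..178  gid  (4B, 2-aligned)
sizeof = 178, alignof = 2
array of 5: 5 × 178 = 890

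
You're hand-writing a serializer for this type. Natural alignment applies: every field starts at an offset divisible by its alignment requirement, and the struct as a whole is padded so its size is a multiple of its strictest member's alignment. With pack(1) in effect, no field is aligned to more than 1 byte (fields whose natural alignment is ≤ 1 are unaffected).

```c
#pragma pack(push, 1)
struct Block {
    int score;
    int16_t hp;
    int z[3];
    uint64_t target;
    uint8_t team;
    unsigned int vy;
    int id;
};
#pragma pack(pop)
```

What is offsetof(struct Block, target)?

18

0..4  score  (4B, 1-aligned)
4..6  hp  (2B, 1-aligned)
6..18  z  (12B, 1-aligned)
18..26  target  (8B, 1-aligned)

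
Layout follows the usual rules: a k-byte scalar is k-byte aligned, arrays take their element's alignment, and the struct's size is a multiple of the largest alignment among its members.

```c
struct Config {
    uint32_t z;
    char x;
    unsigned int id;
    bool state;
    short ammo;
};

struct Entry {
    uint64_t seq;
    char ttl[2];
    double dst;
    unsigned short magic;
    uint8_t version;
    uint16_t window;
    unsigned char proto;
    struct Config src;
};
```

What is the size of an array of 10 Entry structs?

Config: z at 0 (size 4, align 4) → ends 4; x at 4 (size 1, align 1) → ends 5; pad 3 to align 4 for id; id at 8 (size 4, align 4) → ends 12; state at 12 (size 1, align 1) → ends 13; pad 1 to align 2 for ammo; ammo at 14 (size 2, align 2) → ends 16; total 16 bytes, alignment 4
seq at 0 (size 8, align 8) → ends 8
ttl at 8 (size 2, align 1) → ends 10
pad 6 to align 8 for dst
dst at 16 (size 8, align 8) → ends 24
magic at 24 (size 2, align 2) → ends 26
version at 26 (size 1, align 1) → ends 27
pad 1 to align 2 for window
window at 28 (size 2, align 2) → ends 30
proto at 30 (size 1, align 1) → ends 31
pad 1 to align 4 for src
src at 32 (size 16, align 4) → ends 48
total 48 bytes, alignment 8
array of 10: 10 × 48 = 480

480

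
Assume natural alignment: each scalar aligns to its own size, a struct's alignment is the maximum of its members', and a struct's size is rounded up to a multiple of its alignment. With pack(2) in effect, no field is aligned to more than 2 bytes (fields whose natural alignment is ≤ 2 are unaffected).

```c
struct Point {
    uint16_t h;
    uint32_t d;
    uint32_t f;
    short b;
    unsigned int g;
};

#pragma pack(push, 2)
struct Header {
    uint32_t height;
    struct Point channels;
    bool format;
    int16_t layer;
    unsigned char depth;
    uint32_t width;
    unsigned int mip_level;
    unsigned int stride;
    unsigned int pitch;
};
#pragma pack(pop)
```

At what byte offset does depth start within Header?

Point: h at 0 (size 2, align 2) → ends 2; pad 2 to align 4 for d; d at 4 (size 4, align 4) → ends 8; f at 8 (size 4, align 4) → ends 12; b at 12 (size 2, align 2) → ends 14; pad 2 to align 4 for g; g at 16 (size 4, align 4) → ends 20; total 20 bytes, alignment 4
height at 0 (size 4, align 2) → ends 4
channels at 4 (size 20, align 2) → ends 24
format at 24 (size 1, align 1) → ends 25
pad 1 to align 2 for layer
layer at 26 (size 2, align 2) → ends 28
depth at 28 (size 1, align 1) → ends 29

28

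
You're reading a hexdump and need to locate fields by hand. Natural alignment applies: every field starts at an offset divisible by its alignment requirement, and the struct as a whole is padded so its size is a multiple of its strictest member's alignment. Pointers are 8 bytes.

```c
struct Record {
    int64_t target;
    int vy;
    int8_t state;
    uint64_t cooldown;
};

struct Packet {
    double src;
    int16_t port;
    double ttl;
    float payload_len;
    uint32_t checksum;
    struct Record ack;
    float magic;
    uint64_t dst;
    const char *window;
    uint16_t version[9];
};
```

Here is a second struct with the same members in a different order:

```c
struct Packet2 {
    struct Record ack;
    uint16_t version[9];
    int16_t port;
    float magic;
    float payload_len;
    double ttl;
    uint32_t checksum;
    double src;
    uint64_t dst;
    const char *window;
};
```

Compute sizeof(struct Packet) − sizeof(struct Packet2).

Record: target at 0 (size 8, align 8) → ends 8; vy at 8 (size 4, align 4) → ends 12; state at 12 (size 1, align 1) → ends 13; pad 3 to align 8 for cooldown; cooldown at 16 (size 8, align 8) → ends 24; total 24 bytes, alignment 8
src at 0 (size 8, align 8) → ends 8
port at 8 (size 2, align 2) → ends 10
pad 6 to align 8 for ttl
ttl at 16 (size 8, align 8) → ends 24
payload_len at 24 (size 4, align 4) → ends 28
checksum at 28 (size 4, align 4) → ends 32
ack at 32 (size 24, align 8) → ends 56
magic at 56 (size 4, align 4) → ends 60
pad 4 to align 8 for dst
dst at 64 (size 8, align 8) → ends 72
window at 72 (size 8, align 8) → ends 80
version at 80 (size 18, align 2) → ends 98
tail pad 6 to reach multiple of 8
total 104 bytes, alignment 8
— Packet2 —
ack at 0 (size 24, align 8) → ends 24
version at 24 (size 18, align 2) → ends 42
port at 42 (size 2, align 2) → ends 44
magic at 44 (size 4, align 4) → ends 48
payload_len at 48 (size 4, align 4) → ends 52
pad 4 to align 8 for ttl
ttl at 56 (size 8, align 8) → ends 64
checksum at 64 (size 4, align 4) → ends 68
pad 4 to align 8 for src
src at 72 (size 8, align 8) → ends 80
dst at 80 (size 8, align 8) → ends 88
window at 88 (size 8, align 8) → ends 96
total 96 bytes, alignment 8
104 − 96 = 8

8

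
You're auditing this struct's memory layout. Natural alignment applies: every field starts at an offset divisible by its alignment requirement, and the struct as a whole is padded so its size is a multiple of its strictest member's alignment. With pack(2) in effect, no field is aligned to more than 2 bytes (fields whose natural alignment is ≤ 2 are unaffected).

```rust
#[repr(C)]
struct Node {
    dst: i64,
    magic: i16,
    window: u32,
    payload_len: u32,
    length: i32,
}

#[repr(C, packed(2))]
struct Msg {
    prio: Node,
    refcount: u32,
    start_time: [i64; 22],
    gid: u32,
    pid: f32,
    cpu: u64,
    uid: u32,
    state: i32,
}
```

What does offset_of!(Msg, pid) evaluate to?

208

Node: 0..8  dst  (8B, 8-aligned); 8..10  magic  (2B, 2-aligned); 10..12  -- padding (2B); 12..16  window  (4B, 4-aligned); 16..20  payload_len  (4B, 4-aligned); 20..24  length  (4B, 4-aligned); sizeof = 24, alignof = 8
0..24  prio  (24B, 2-aligned)
24..28  refcount  (4B, 2-aligned)
28..204  start_time  (176B, 2-aligned)
204..208  gid  (4B, 2-aligned)
208..212  pid  (4B, 2-aligned)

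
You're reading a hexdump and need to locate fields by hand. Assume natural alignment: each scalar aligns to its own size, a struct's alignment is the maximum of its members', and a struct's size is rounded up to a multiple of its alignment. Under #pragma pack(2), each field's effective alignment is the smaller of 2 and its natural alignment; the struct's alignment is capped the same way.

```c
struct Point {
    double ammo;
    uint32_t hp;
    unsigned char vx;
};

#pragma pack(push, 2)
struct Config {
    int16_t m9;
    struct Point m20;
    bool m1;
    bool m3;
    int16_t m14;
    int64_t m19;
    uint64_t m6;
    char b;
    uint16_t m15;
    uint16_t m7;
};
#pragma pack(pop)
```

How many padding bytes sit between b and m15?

1

Point: ammo at 0 (size 8, align 8) → ends 8; hp at 8 (size 4, align 4) → ends 12; vx at 12 (size 1, align 1) → ends 13; tail pad 3 to reach multiple of 8; total 16 bytes, alignment 8
m9 at 0 (size 2, align 2) → ends 2
m20 at 2 (size 16, align 2) → ends 18
m1 at 18 (size 1, align 1) → ends 19
m3 at 19 (size 1, align 1) → ends 20
m14 at 20 (size 2, align 2) → ends 22
m19 at 22 (size 8, align 2) → ends 30
m6 at 30 (size 8, align 2) → ends 38
b at 38 (size 1, align 1) → ends 39
pad 1 to align 2 for m15
m15 at 40 (size 2, align 2) → ends 42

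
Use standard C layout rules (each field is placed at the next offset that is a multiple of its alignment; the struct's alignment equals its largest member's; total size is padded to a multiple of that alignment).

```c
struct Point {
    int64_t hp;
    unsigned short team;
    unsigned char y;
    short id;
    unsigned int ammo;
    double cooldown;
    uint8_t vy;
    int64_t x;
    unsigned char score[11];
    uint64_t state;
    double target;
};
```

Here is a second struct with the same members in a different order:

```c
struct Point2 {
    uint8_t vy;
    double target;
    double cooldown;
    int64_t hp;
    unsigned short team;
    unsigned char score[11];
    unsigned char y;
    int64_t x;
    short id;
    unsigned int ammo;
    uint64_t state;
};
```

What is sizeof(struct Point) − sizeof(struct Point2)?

0..8  hp  (8B, 8-aligned)
8..10  team  (2B, 2-aligned)
10..11  y  (1B, 1-aligned)
11..12  -- padding (1B)
12..14  id  (2B, 2-aligned)
14..16  -- padding (2B)
16..20  ammo  (4B, 4-aligned)
20..24  -- padding (4B)
24..32  cooldown  (8B, 8-aligned)
32..33  vy  (1B, 1-aligned)
33..40  -- padding (7B)
40..48  x  (8B, 8-aligned)
48..59  score  (11B, 1-aligned)
59..64  -- padding (5B)
64..72  state  (8B, 8-aligned)
72..80  target  (8B, 8-aligned)
sizeof = 80, alignof = 8
— Point2 —
0..1  vy  (1B, 1-aligned)
1..8  -- padding (7B)
8..16  target  (8B, 8-aligned)
16..24  cooldown  (8B, 8-aligned)
24..32  hp  (8B, 8-aligned)
32..34  team  (2B, 2-aligned)
34..45  score  (11B, 1-aligned)
45..46  y  (1B, 1-aligned)
46..48  -- padding (2B)
48..56  x  (8B, 8-aligned)
56..58  id  (2B, 2-aligned)
58..60  -- padding (2B)
60..64  ammo  (4B, 4-aligned)
64..72  state  (8B, 8-aligned)
sizeof = 72, alignof = 8
80 − 72 = 8

8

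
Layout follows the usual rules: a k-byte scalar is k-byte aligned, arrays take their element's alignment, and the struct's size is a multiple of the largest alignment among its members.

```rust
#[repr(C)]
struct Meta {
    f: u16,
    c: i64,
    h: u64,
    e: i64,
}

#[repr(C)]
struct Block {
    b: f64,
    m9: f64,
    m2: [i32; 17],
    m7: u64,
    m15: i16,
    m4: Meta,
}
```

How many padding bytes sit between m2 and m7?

Meta: 0..2  f  (2B, 2-aligned); 2..8  -- padding (6B); 8..16  c  (8B, 8-aligned); 16..24  h  (8B, 8-aligned); 24..32  e  (8B, 8-aligned); sizeof = 32, alignof = 8
0..8  b  (8B, 8-aligned)
8..16  m9  (8B, 8-aligned)
16..84  m2  (68B, 4-aligned)
84..88  -- padding (4B)
88..96  m7  (8B, 8-aligned)

4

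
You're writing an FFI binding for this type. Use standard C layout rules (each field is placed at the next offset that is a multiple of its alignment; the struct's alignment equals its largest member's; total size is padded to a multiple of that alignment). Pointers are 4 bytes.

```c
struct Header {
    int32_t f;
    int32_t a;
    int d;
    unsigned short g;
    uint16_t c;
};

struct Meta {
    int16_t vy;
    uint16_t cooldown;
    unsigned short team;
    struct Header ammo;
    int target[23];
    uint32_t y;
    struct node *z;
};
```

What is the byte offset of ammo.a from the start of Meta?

12

Header: 0..4  f  (4B, 4-aligned); 4..8  a  (4B, 4-aligned); 8..12  d  (4B, 4-aligned); 12..14  g  (2B, 2-aligned); 14..16  c  (2B, 2-aligned); sizeof = 16, alignof = 4
0..2  vy  (2B, 2-aligned)
2..4  cooldown  (2B, 2-aligned)
4..6  team  (2B, 2-aligned)
6..8  -- padding (2B)
8..24  ammo  (16B, 4-aligned)
within Header: a at 4
8 + 4 = 12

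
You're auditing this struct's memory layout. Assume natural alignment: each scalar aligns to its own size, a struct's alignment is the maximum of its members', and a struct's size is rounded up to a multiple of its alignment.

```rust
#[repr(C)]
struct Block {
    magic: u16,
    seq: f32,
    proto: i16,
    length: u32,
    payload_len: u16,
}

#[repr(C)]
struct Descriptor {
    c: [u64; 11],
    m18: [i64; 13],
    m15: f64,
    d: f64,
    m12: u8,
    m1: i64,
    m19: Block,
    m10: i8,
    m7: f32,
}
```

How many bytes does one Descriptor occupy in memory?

256

Block: magic at 0 (size 2, align 2) → ends 2; pad 2 to align 4 for seq; seq at 4 (size 4, align 4) → ends 8; proto at 8 (size 2, align 2) → ends 10; pad 2 to align 4 for length; length at 12 (size 4, align 4) → ends 16; payload_len at 16 (size 2, align 2) → ends 18; tail pad 2 to reach multiple of 4; total 20 bytes, alignment 4
c at 0 (size 88, align 8) → ends 88
m18 at 88 (size 104, align 8) → ends 192
m15 at 192 (size 8, align 8) → ends 200
d at 200 (size 8, align 8) → ends 208
m12 at 208 (size 1, align 1) → ends 209
pad 7 to align 8 for m1
m1 at 216 (size 8, align 8) → ends 224
m19 at 224 (size 20, align 4) → ends 244
m10 at 244 (size 1, align 1) → ends 245
pad 3 to align 4 for m7
m7 at 248 (size 4, align 4) → ends 252
tail pad 4 to reach multiple of 8
total 256 bytes, alignment 8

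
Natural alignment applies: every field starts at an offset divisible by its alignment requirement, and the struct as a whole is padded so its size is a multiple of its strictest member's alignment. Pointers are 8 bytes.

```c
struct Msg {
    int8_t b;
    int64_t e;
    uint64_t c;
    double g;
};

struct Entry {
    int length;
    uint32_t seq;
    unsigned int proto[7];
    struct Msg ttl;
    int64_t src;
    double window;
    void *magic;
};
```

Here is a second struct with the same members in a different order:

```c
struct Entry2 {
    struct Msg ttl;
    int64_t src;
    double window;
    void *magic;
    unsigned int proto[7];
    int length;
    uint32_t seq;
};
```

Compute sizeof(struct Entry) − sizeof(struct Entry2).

Msg: 0..1  b  (1B, 1-aligned); 1..8  -- padding (7B); 8..16  e  (8B, 8-aligned); 16..24  c  (8B, 8-aligned); 24..32  g  (8B, 8-aligned); sizeof = 32, alignof = 8
0..4  length  (4B, 4-aligned)
4..8  seq  (4B, 4-aligned)
8..36  proto  (28B, 4-aligned)
36..40  -- padding (4B)
40..72  ttl  (32B, 8-aligned)
72..80  src  (8B, 8-aligned)
80..88  window  (8B, 8-aligned)
88..96  magic  (8B, 8-aligned)
sizeof = 96, alignof = 8
— Entry2 —
0..32  ttl  (32B, 8-aligned)
32..40  src  (8B, 8-aligned)
40..48  window  (8B, 8-aligned)
48..56  magic  (8B, 8-aligned)
56..84  proto  (28B, 4-aligned)
84..88  length  (4B, 4-aligned)
88..92  seq  (4B, 4-aligned)
92..96  -- tail padding (4B)
sizeof = 96, alignof = 8
96 − 96 = 0

0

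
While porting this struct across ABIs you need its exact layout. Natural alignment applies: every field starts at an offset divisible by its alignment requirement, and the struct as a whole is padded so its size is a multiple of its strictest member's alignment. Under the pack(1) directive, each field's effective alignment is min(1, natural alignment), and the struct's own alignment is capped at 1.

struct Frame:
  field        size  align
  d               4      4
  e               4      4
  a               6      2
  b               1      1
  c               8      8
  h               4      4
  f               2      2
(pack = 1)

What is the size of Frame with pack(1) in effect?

0..4  d  (4B, 1-aligned)
4..8  e  (4B, 1-aligned)
8..14  a  (6B, 1-aligned)
14..15  b  (1B, 1-aligned)
15..23  c  (8B, 1-aligned)
23..27  h  (4B, 1-aligned)
27..29  f  (2B, 1-aligned)
sizeof = 29, alignof = 1

29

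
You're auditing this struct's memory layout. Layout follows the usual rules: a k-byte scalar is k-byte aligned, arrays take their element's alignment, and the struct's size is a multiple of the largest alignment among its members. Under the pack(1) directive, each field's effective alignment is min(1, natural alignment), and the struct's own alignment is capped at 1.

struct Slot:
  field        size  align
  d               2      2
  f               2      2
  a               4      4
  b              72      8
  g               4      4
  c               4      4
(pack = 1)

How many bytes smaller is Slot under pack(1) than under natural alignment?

0

natural layout:
  0..2  d  (2B, 2-aligned)
  2..4  f  (2B, 2-aligned)
  4..8  a  (4B, 4-aligned)
  8..80  b  (72B, 8-aligned)
  80..84  g  (4B, 4-aligned)
  84..88  c  (4B, 4-aligned)
  sizeof = 88, alignof = 8
packed(1) layout:
  0..2  d  (2B, 1-aligned)
  2..4  f  (2B, 1-aligned)
  4..8  a  (4B, 1-aligned)
  8..80  b  (72B, 1-aligned)
  80..84  g  (4B, 1-aligned)
  84..88  c  (4B, 1-aligned)
  sizeof = 88, alignof = 1
88 − 88 = 0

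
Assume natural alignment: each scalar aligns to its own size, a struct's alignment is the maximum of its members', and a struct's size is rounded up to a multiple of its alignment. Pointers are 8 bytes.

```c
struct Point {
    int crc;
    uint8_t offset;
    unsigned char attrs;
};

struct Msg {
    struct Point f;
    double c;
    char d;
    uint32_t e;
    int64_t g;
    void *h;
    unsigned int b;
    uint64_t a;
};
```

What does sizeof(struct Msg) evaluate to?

Point: crc at 0 (size 4, align 4) → ends 4; offset at 4 (size 1, align 1) → ends 5; attrs at 5 (size 1, align 1) → ends 6; tail pad 2 to reach multiple of 4; total 8 bytes, alignment 4
f at 0 (size 8, align 4) → ends 8
c at 8 (size 8, align 8) → ends 16
d at 16 (size 1, align 1) → ends 17
pad 3 to align 4 for e
e at 20 (size 4, align 4) → ends 24
g at 24 (size 8, align 8) → ends 32
h at 32 (size 8, align 8) → ends 40
b at 40 (size 4, align 4) → ends 44
pad 4 to align 8 for a
a at 48 (size 8, align 8) → ends 56
total 56 bytes, alignment 8

56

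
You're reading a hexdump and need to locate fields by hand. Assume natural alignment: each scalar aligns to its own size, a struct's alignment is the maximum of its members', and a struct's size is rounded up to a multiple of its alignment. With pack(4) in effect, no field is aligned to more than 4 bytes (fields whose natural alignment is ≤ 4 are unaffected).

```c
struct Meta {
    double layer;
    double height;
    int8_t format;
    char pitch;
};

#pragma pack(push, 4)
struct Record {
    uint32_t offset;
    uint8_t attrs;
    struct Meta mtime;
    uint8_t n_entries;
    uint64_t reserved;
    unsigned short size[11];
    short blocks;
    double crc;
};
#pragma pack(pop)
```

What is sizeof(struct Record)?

76

Meta: 0..8  layer  (8B, 8-aligned); 8..16  height  (8B, 8-aligned); 16..17  format  (1B, 1-aligned); 17..18  pitch  (1B, 1-aligned); 18..24  -- tail padding (6B); sizeof = 24, alignof = 8
0..4  offset  (4B, 4-aligned)
4..5  attrs  (1B, 1-aligned)
5..8  -- padding (3B)
8..32  mtime  (24B, 4-aligned)
32..33  n_entries  (1B, 1-aligned)
33..36  -- padding (3B)
36..44  reserved  (8B, 4-aligned)
44..66  size  (22B, 2-aligned)
66..68  blocks  (2B, 2-aligned)
68..76  crc  (8B, 4-aligned)
sizeof = 76, alignof = 4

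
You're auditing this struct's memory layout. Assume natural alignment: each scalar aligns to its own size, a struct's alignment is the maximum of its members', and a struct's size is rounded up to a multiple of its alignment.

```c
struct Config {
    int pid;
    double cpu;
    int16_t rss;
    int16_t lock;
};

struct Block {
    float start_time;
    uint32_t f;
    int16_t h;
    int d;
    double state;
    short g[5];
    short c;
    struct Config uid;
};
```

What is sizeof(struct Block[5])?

320

Config: @0: pid [4B, align 4] → 4; +4 pad (align 8); @8: cpu [8B, align 8] → 16; @16: rss [2B, align 2] → 18; @18: lock [2B, align 2] → 20; +4 tail pad (align 8); size 24, align 8
@0: start_time [4B, align 4] → 4
@4: f [4B, align 4] → 8
@8: h [2B, align 2] → 10
+2 pad (align 4)
@12: d [4B, align 4] → 16
@16: state [8B, align 8] → 24
@24: g [10B, align 2] → 34
@34: c [2B, align 2] → 36
+4 pad (align 8)
@40: uid [24B, align 8] → 64
size 64, align 8
array of 5: 5 × 64 = 320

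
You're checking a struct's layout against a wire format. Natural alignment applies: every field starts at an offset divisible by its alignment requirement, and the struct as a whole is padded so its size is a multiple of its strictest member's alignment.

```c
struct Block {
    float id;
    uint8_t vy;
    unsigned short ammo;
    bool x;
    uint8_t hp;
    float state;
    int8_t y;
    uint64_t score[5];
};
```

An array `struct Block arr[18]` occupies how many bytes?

0..4  id  (4B, 4-aligned)
4..5  vy  (1B, 1-aligned)
5..6  -- padding (1B)
6..8  ammo  (2B, 2-aligned)
8..9  x  (1B, 1-aligned)
9..10  hp  (1B, 1-aligned)
10..12  -- padding (2B)
12..16  state  (4B, 4-aligned)
16..17  y  (1B, 1-aligned)
17..24  -- padding (7B)
24..64  score  (40B, 8-aligned)
sizeof = 64, alignof = 8
array of 18: 18 × 64 = 1152

1152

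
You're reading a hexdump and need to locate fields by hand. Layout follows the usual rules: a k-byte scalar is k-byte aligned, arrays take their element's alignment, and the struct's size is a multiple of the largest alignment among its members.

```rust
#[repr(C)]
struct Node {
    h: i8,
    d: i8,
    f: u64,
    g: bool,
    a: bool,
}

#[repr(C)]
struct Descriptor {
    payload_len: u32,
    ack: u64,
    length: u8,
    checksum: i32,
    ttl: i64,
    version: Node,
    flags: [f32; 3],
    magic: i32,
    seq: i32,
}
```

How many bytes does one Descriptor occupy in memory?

Node: 0..1  h  (1B, 1-aligned); 1..2  d  (1B, 1-aligned); 2..8  -- padding (6B); 8..16  f  (8B, 8-aligned); 16..17  g  (1B, 1-aligned); 17..18  a  (1B, 1-aligned); 18..24  -- tail padding (6B); sizeof = 24, alignof = 8
0..4  payload_len  (4B, 4-aligned)
4..8  -- padding (4B)
8..16  ack  (8B, 8-aligned)
16..17  length  (1B, 1-aligned)
17..20  -- padding (3B)
20..24  checksum  (4B, 4-aligned)
24..32  ttl  (8B, 8-aligned)
32..56  version  (24B, 8-aligned)
56..68  flags  (12B, 4-aligned)
68..72  magic  (4B, 4-aligned)
72..76  seq  (4B, 4-aligned)
76..80  -- tail padding (4B)
sizeof = 80, alignof = 8

80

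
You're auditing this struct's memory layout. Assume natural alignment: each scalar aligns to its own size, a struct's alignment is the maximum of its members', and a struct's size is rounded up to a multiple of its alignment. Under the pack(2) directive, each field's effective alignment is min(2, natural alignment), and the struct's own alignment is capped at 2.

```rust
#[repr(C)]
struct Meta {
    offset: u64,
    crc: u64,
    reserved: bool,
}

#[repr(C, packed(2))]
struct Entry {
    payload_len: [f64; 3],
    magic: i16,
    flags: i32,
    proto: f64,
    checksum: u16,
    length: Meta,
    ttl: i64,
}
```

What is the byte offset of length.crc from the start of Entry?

48

Meta: offset at 0 (size 8, align 8) → ends 8; crc at 8 (size 8, align 8) → ends 16; reserved at 16 (size 1, align 1) → ends 17; tail pad 7 to reach multiple of 8; total 24 bytes, alignment 8
payload_len at 0 (size 24, align 2) → ends 24
magic at 24 (size 2, align 2) → ends 26
flags at 26 (size 4, align 2) → ends 30
proto at 30 (size 8, align 2) → ends 38
checksum at 38 (size 2, align 2) → ends 40
length at 40 (size 24, align 2) → ends 64
within Meta: crc at 8
40 + 8 = 48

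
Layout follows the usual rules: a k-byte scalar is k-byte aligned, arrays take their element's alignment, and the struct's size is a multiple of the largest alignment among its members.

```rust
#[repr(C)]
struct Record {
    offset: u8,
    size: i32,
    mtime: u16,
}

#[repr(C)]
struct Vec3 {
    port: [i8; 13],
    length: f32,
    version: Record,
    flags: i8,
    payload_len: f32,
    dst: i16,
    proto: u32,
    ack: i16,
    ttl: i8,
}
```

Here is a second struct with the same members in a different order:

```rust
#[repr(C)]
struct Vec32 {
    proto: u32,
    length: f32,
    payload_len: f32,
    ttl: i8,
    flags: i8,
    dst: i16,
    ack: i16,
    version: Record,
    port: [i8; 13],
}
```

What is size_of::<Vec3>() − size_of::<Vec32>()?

4

Record: offset at 0 (size 1, align 1) → ends 1; pad 3 to align 4 for size; size at 4 (size 4, align 4) → ends 8; mtime at 8 (size 2, align 2) → ends 10; tail pad 2 to reach multiple of 4; total 12 bytes, alignment 4
port at 0 (size 13, align 1) → ends 13
pad 3 to align 4 for length
length at 16 (size 4, align 4) → ends 20
version at 20 (size 12, align 4) → ends 32
flags at 32 (size 1, align 1) → ends 33
pad 3 to align 4 for payload_len
payload_len at 36 (size 4, align 4) → ends 40
dst at 40 (size 2, align 2) → ends 42
pad 2 to align 4 for proto
proto at 44 (size 4, align 4) → ends 48
ack at 48 (size 2, align 2) → ends 50
ttl at 50 (size 1, align 1) → ends 51
tail pad 1 to reach multiple of 4
total 52 bytes, alignment 4
— Vec32 —
proto at 0 (size 4, align 4) → ends 4
length at 4 (size 4, align 4) → ends 8
payload_len at 8 (size 4, align 4) → ends 12
ttl at 12 (size 1, align 1) → ends 13
flags at 13 (size 1, align 1) → ends 14
dst at 14 (size 2, align 2) → ends 16
ack at 16 (size 2, align 2) → ends 18
pad 2 to align 4 for version
version at 20 (size 12, align 4) → ends 32
port at 32 (size 13, align 1) → ends 45
tail pad 3 to reach multiple of 4
total 48 bytes, alignment 4
52 − 48 = 4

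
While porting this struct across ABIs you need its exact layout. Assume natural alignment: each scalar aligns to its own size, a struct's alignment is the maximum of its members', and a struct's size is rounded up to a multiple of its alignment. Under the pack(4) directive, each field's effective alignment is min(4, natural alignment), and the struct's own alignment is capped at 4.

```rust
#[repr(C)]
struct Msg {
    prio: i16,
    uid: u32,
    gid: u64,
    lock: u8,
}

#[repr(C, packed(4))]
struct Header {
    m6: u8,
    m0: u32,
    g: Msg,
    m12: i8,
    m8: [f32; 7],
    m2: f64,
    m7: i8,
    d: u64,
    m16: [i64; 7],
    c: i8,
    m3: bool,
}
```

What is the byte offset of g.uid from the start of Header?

12

Msg: 0..2  prio  (2B, 2-aligned); 2..4  -- padding (2B); 4..8  uid  (4B, 4-aligned); 8..16  gid  (8B, 8-aligned); 16..17  lock  (1B, 1-aligned); 17..24  -- tail padding (7B); sizeof = 24, alignof = 8
0..1  m6  (1B, 1-aligned)
1..4  -- padding (3B)
4..8  m0  (4B, 4-aligned)
8..32  g  (24B, 4-aligned)
within Msg: uid at 4
8 + 4 = 12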